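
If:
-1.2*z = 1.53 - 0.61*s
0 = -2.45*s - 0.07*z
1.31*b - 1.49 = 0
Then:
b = 1.14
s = 0.04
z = -1.26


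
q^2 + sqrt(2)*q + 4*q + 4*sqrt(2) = (q + 4)*(q + sqrt(2))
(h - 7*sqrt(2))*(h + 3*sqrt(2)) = h^2 - 4*sqrt(2)*h - 42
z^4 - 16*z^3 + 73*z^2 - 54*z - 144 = (z - 8)*(z - 6)*(z - 3)*(z + 1)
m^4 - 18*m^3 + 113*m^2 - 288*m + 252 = (m - 7)*(m - 6)*(m - 3)*(m - 2)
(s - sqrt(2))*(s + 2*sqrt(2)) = s^2 + sqrt(2)*s - 4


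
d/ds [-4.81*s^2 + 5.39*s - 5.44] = 5.39 - 9.62*s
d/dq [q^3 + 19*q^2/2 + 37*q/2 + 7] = 3*q^2 + 19*q + 37/2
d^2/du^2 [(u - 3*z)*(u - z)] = 2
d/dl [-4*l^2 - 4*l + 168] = -8*l - 4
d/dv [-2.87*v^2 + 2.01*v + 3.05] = 2.01 - 5.74*v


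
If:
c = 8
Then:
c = 8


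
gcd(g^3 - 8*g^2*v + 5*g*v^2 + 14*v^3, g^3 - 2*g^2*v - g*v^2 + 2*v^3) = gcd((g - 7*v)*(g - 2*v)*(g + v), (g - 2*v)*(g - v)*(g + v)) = -g^2 + g*v + 2*v^2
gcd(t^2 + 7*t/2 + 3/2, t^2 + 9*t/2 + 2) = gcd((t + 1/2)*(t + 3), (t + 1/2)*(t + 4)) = t + 1/2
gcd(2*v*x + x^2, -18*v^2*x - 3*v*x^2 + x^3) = x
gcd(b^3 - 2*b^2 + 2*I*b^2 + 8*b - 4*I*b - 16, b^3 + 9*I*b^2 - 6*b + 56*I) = b^2 + 2*I*b + 8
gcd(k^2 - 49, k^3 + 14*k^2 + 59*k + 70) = k + 7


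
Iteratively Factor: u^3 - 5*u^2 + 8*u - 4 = (u - 1)*(u^2 - 4*u + 4) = (u - 2)*(u - 1)*(u - 2)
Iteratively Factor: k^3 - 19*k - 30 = (k - 5)*(k^2 + 5*k + 6) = (k - 5)*(k + 3)*(k + 2)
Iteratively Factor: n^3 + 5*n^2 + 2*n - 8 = (n + 4)*(n^2 + n - 2) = (n - 1)*(n + 4)*(n + 2)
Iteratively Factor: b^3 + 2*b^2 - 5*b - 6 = (b + 1)*(b^2 + b - 6) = (b + 1)*(b + 3)*(b - 2)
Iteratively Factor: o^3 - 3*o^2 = (o)*(o^2 - 3*o) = o*(o - 3)*(o)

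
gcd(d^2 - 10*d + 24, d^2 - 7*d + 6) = d - 6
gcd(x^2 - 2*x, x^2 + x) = x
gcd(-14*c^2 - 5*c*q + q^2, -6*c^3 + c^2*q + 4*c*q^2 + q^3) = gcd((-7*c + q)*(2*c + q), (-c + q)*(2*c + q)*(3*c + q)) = 2*c + q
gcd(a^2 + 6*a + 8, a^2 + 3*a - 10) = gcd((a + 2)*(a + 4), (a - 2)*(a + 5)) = 1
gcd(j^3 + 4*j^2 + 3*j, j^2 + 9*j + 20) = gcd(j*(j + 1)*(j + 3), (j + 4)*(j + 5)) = 1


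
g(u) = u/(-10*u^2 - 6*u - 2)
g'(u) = u*(20*u + 6)/(-10*u^2 - 6*u - 2)^2 + 1/(-10*u^2 - 6*u - 2) = (5*u^2 - 1)/(2*(25*u^4 + 30*u^3 + 19*u^2 + 6*u + 1))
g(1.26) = -0.05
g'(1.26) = 0.02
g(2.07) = -0.04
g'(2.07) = 0.01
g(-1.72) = 0.08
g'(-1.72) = 0.06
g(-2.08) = 0.06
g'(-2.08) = 0.04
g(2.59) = -0.03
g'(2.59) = 0.01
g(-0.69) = 0.26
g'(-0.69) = 0.40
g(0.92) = -0.06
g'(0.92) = 0.03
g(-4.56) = 0.02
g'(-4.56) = 0.01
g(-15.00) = 0.01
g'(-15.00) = 0.00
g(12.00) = -0.00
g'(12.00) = 0.00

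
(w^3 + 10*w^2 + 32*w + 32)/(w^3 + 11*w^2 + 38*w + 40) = (w + 4)/(w + 5)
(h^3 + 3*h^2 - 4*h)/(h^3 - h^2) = (h + 4)/h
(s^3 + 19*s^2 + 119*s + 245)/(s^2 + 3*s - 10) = (s^2 + 14*s + 49)/(s - 2)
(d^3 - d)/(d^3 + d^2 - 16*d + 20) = (d^3 - d)/(d^3 + d^2 - 16*d + 20)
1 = 1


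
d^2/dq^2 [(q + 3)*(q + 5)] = 2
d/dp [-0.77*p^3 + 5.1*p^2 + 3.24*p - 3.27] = -2.31*p^2 + 10.2*p + 3.24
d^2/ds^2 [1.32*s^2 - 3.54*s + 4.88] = 2.64000000000000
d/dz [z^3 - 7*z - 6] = 3*z^2 - 7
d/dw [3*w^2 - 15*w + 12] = 6*w - 15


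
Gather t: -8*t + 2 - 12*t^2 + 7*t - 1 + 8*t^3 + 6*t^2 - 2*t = 8*t^3 - 6*t^2 - 3*t + 1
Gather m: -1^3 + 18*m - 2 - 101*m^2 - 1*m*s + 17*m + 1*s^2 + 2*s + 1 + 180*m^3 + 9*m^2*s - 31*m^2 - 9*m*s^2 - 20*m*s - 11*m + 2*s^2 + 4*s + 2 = 180*m^3 + m^2*(9*s - 132) + m*(-9*s^2 - 21*s + 24) + 3*s^2 + 6*s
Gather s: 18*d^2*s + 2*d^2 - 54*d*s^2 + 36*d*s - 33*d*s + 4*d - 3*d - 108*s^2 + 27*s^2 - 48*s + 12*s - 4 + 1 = 2*d^2 + d + s^2*(-54*d - 81) + s*(18*d^2 + 3*d - 36) - 3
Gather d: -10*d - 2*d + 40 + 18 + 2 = 60 - 12*d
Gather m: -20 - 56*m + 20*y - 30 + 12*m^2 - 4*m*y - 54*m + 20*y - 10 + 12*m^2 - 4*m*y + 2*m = 24*m^2 + m*(-8*y - 108) + 40*y - 60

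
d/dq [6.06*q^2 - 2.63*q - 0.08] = 12.12*q - 2.63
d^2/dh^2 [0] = 0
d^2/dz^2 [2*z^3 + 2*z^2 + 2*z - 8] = 12*z + 4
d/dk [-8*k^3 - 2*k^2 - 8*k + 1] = -24*k^2 - 4*k - 8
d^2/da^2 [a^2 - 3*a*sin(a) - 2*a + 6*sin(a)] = 3*a*sin(a) - 6*sqrt(2)*sin(a + pi/4) + 2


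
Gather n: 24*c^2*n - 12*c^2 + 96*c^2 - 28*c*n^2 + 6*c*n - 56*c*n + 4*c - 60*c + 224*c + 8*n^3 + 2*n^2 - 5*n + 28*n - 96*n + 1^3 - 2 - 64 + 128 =84*c^2 + 168*c + 8*n^3 + n^2*(2 - 28*c) + n*(24*c^2 - 50*c - 73) + 63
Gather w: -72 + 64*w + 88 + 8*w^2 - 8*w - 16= 8*w^2 + 56*w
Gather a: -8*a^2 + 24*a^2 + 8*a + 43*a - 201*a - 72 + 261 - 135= 16*a^2 - 150*a + 54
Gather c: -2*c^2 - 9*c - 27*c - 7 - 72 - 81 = -2*c^2 - 36*c - 160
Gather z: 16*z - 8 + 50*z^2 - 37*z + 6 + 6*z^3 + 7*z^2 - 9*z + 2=6*z^3 + 57*z^2 - 30*z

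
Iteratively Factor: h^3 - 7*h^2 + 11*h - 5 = (h - 5)*(h^2 - 2*h + 1) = (h - 5)*(h - 1)*(h - 1)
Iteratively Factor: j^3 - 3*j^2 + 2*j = (j - 1)*(j^2 - 2*j) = (j - 2)*(j - 1)*(j)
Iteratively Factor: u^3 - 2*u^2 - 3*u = (u + 1)*(u^2 - 3*u) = u*(u + 1)*(u - 3)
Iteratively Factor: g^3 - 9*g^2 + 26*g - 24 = (g - 3)*(g^2 - 6*g + 8) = (g - 3)*(g - 2)*(g - 4)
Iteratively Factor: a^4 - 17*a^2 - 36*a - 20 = (a - 5)*(a^3 + 5*a^2 + 8*a + 4) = (a - 5)*(a + 2)*(a^2 + 3*a + 2) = (a - 5)*(a + 1)*(a + 2)*(a + 2)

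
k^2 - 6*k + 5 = (k - 5)*(k - 1)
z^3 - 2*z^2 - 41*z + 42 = (z - 7)*(z - 1)*(z + 6)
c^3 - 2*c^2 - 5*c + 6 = (c - 3)*(c - 1)*(c + 2)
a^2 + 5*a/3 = a*(a + 5/3)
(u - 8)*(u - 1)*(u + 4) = u^3 - 5*u^2 - 28*u + 32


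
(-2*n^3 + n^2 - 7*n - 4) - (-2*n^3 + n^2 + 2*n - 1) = -9*n - 3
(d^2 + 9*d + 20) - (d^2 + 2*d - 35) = 7*d + 55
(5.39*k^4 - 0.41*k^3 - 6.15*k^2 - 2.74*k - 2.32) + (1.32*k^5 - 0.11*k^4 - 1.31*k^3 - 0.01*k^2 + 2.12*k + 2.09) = 1.32*k^5 + 5.28*k^4 - 1.72*k^3 - 6.16*k^2 - 0.62*k - 0.23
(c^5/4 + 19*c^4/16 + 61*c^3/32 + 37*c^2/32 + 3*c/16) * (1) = c^5/4 + 19*c^4/16 + 61*c^3/32 + 37*c^2/32 + 3*c/16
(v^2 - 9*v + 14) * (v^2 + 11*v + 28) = v^4 + 2*v^3 - 57*v^2 - 98*v + 392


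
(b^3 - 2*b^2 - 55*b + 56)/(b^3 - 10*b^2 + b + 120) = (b^2 + 6*b - 7)/(b^2 - 2*b - 15)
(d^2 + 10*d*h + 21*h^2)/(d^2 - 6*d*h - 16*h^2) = (d^2 + 10*d*h + 21*h^2)/(d^2 - 6*d*h - 16*h^2)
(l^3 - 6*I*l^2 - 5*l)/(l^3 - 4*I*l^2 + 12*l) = (l^2 - 6*I*l - 5)/(l^2 - 4*I*l + 12)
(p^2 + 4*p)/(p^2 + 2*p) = (p + 4)/(p + 2)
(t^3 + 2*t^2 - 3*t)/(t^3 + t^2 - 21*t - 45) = t*(t - 1)/(t^2 - 2*t - 15)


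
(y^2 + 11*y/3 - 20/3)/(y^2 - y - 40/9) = 3*(-3*y^2 - 11*y + 20)/(-9*y^2 + 9*y + 40)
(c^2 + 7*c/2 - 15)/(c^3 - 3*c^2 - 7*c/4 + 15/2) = 2*(c + 6)/(2*c^2 - c - 6)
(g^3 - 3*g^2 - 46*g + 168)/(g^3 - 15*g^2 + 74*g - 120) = (g + 7)/(g - 5)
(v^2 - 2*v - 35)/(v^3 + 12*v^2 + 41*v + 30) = (v - 7)/(v^2 + 7*v + 6)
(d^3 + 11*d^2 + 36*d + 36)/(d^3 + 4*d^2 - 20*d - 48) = (d + 3)/(d - 4)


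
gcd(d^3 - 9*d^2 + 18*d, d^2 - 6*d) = d^2 - 6*d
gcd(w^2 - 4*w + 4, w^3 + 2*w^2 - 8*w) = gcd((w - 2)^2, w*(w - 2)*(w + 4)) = w - 2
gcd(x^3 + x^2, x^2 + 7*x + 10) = 1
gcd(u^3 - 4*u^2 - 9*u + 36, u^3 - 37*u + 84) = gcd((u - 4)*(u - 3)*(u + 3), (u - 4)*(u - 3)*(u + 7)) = u^2 - 7*u + 12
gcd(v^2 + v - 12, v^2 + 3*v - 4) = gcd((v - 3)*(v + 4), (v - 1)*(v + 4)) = v + 4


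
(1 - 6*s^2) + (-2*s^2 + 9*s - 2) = -8*s^2 + 9*s - 1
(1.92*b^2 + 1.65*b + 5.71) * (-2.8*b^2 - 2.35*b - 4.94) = -5.376*b^4 - 9.132*b^3 - 29.3503*b^2 - 21.5695*b - 28.2074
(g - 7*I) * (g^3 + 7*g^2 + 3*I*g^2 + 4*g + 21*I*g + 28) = g^4 + 7*g^3 - 4*I*g^3 + 25*g^2 - 28*I*g^2 + 175*g - 28*I*g - 196*I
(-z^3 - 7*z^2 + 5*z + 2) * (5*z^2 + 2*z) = -5*z^5 - 37*z^4 + 11*z^3 + 20*z^2 + 4*z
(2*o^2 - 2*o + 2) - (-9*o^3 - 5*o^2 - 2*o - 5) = 9*o^3 + 7*o^2 + 7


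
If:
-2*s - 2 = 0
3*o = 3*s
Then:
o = -1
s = -1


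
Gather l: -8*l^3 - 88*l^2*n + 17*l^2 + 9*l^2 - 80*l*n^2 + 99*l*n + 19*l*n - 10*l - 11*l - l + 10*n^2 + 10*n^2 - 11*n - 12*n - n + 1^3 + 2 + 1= -8*l^3 + l^2*(26 - 88*n) + l*(-80*n^2 + 118*n - 22) + 20*n^2 - 24*n + 4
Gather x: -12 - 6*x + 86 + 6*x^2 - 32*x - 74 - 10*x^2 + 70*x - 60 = -4*x^2 + 32*x - 60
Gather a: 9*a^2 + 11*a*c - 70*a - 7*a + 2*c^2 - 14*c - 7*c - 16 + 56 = 9*a^2 + a*(11*c - 77) + 2*c^2 - 21*c + 40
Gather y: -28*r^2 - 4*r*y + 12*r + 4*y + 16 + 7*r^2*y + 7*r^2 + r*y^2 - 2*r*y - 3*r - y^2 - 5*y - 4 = -21*r^2 + 9*r + y^2*(r - 1) + y*(7*r^2 - 6*r - 1) + 12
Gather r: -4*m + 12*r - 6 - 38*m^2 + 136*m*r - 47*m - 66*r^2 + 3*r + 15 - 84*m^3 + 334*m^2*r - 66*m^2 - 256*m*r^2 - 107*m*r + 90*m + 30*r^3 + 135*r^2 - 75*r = -84*m^3 - 104*m^2 + 39*m + 30*r^3 + r^2*(69 - 256*m) + r*(334*m^2 + 29*m - 60) + 9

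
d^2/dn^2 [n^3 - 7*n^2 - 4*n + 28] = 6*n - 14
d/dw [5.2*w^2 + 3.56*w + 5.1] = 10.4*w + 3.56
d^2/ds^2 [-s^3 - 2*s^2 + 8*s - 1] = -6*s - 4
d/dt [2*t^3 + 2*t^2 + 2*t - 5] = 6*t^2 + 4*t + 2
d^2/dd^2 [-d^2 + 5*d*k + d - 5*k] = -2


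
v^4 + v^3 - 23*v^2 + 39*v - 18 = (v - 3)*(v - 1)^2*(v + 6)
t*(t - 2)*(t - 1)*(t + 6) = t^4 + 3*t^3 - 16*t^2 + 12*t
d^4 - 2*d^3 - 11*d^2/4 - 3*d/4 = d*(d - 3)*(d + 1/2)^2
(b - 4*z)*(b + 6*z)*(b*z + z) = b^3*z + 2*b^2*z^2 + b^2*z - 24*b*z^3 + 2*b*z^2 - 24*z^3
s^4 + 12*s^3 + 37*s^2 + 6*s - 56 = (s - 1)*(s + 2)*(s + 4)*(s + 7)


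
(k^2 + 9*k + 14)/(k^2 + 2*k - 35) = (k + 2)/(k - 5)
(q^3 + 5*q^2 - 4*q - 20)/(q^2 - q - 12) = (-q^3 - 5*q^2 + 4*q + 20)/(-q^2 + q + 12)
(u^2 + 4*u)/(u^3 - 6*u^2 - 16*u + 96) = u/(u^2 - 10*u + 24)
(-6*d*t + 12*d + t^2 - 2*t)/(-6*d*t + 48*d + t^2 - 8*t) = (t - 2)/(t - 8)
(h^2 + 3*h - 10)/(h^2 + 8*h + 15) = (h - 2)/(h + 3)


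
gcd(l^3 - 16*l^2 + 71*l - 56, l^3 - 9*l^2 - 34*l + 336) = l^2 - 15*l + 56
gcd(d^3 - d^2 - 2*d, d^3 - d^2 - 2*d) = d^3 - d^2 - 2*d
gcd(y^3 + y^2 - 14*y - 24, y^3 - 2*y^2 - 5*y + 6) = y + 2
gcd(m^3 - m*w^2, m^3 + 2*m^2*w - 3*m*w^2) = -m^2 + m*w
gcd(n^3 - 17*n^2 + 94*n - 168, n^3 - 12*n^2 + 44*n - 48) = n^2 - 10*n + 24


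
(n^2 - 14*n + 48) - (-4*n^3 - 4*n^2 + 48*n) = 4*n^3 + 5*n^2 - 62*n + 48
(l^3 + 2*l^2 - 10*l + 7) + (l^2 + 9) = l^3 + 3*l^2 - 10*l + 16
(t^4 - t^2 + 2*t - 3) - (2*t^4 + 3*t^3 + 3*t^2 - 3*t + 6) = -t^4 - 3*t^3 - 4*t^2 + 5*t - 9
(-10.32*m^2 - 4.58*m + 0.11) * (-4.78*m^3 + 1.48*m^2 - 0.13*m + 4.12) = 49.3296*m^5 + 6.6188*m^4 - 5.9626*m^3 - 41.7602*m^2 - 18.8839*m + 0.4532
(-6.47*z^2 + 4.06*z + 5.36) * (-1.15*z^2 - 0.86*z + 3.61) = 7.4405*z^4 + 0.8952*z^3 - 33.0123*z^2 + 10.047*z + 19.3496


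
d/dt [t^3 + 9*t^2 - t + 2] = 3*t^2 + 18*t - 1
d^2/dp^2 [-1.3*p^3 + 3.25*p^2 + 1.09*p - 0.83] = 6.5 - 7.8*p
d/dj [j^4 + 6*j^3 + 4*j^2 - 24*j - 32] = 4*j^3 + 18*j^2 + 8*j - 24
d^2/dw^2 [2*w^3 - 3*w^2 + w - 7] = 12*w - 6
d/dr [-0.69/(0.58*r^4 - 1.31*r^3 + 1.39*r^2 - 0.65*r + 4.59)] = (1.6008*r^3 - 2.7117*r^2 + 1.9182*r - 0.4485)/(0.58*r^4 - 1.31*r^3 + 1.39*r^2 - 0.65*r + 4.59)^2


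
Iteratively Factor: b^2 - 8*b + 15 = (b - 3)*(b - 5)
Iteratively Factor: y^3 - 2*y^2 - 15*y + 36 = (y + 4)*(y^2 - 6*y + 9) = (y - 3)*(y + 4)*(y - 3)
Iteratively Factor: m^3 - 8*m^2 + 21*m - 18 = (m - 3)*(m^2 - 5*m + 6) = (m - 3)*(m - 2)*(m - 3)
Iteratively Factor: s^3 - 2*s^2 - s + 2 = (s - 2)*(s^2 - 1) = (s - 2)*(s - 1)*(s + 1)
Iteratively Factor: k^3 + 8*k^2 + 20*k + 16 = (k + 2)*(k^2 + 6*k + 8) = (k + 2)^2*(k + 4)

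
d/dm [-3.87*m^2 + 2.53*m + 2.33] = 2.53 - 7.74*m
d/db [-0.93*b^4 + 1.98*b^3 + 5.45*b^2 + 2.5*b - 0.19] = -3.72*b^3 + 5.94*b^2 + 10.9*b + 2.5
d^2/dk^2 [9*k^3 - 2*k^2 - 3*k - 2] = 54*k - 4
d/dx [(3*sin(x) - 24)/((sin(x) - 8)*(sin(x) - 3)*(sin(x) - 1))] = 6*(2 - sin(x))*cos(x)/((sin(x) - 3)^2*(sin(x) - 1)^2)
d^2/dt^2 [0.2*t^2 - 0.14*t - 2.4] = 0.400000000000000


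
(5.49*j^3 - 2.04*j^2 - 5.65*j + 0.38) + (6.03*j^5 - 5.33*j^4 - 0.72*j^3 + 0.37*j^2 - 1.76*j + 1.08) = 6.03*j^5 - 5.33*j^4 + 4.77*j^3 - 1.67*j^2 - 7.41*j + 1.46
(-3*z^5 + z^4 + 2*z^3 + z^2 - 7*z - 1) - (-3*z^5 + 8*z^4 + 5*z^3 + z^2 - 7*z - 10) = -7*z^4 - 3*z^3 + 9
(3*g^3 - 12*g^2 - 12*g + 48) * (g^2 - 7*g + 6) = 3*g^5 - 33*g^4 + 90*g^3 + 60*g^2 - 408*g + 288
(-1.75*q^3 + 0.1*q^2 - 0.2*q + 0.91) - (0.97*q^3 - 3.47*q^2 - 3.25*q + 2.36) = -2.72*q^3 + 3.57*q^2 + 3.05*q - 1.45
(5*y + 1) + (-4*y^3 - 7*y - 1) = -4*y^3 - 2*y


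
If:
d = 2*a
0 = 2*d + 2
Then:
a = -1/2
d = -1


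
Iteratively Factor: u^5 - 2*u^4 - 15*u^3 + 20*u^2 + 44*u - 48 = (u - 4)*(u^4 + 2*u^3 - 7*u^2 - 8*u + 12) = (u - 4)*(u - 1)*(u^3 + 3*u^2 - 4*u - 12) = (u - 4)*(u - 1)*(u + 2)*(u^2 + u - 6) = (u - 4)*(u - 2)*(u - 1)*(u + 2)*(u + 3)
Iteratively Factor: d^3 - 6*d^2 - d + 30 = (d + 2)*(d^2 - 8*d + 15) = (d - 5)*(d + 2)*(d - 3)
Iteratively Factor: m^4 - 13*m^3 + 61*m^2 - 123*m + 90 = (m - 2)*(m^3 - 11*m^2 + 39*m - 45) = (m - 3)*(m - 2)*(m^2 - 8*m + 15) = (m - 3)^2*(m - 2)*(m - 5)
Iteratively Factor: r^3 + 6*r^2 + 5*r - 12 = (r + 4)*(r^2 + 2*r - 3) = (r - 1)*(r + 4)*(r + 3)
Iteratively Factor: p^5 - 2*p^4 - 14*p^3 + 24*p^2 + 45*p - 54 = (p - 3)*(p^4 + p^3 - 11*p^2 - 9*p + 18) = (p - 3)*(p + 2)*(p^3 - p^2 - 9*p + 9) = (p - 3)*(p - 1)*(p + 2)*(p^2 - 9) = (p - 3)^2*(p - 1)*(p + 2)*(p + 3)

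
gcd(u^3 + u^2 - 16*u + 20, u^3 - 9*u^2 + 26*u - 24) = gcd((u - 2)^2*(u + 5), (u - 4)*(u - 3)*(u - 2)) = u - 2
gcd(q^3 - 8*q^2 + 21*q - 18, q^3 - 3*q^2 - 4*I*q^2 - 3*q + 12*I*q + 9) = q - 3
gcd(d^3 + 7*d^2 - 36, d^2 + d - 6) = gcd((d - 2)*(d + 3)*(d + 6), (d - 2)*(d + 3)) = d^2 + d - 6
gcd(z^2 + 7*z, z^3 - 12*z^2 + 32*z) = z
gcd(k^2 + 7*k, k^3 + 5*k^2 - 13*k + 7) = k + 7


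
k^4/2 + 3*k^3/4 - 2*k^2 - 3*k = k*(k/2 + 1)*(k - 2)*(k + 3/2)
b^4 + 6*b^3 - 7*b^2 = b^2*(b - 1)*(b + 7)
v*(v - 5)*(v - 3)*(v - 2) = v^4 - 10*v^3 + 31*v^2 - 30*v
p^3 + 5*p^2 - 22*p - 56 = (p - 4)*(p + 2)*(p + 7)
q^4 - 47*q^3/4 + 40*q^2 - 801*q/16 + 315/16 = (q - 7)*(q - 5/2)*(q - 3/2)*(q - 3/4)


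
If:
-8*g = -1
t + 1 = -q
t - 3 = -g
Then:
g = 1/8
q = -31/8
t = 23/8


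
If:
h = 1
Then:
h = 1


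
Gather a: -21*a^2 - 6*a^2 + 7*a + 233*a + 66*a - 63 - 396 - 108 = -27*a^2 + 306*a - 567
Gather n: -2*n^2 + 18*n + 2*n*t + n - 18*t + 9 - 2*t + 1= -2*n^2 + n*(2*t + 19) - 20*t + 10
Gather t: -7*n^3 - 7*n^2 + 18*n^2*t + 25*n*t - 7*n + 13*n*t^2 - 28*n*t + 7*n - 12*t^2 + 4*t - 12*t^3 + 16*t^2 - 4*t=-7*n^3 - 7*n^2 - 12*t^3 + t^2*(13*n + 4) + t*(18*n^2 - 3*n)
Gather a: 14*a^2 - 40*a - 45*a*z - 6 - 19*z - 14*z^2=14*a^2 + a*(-45*z - 40) - 14*z^2 - 19*z - 6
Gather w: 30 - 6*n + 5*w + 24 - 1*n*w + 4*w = -6*n + w*(9 - n) + 54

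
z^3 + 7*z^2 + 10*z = z*(z + 2)*(z + 5)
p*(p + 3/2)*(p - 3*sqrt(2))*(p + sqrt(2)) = p^4 - 2*sqrt(2)*p^3 + 3*p^3/2 - 6*p^2 - 3*sqrt(2)*p^2 - 9*p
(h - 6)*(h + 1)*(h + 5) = h^3 - 31*h - 30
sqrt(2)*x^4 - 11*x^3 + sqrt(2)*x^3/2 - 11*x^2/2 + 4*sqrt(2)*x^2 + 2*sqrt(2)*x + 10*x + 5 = (x - 5*sqrt(2))*(x - sqrt(2))*(x + sqrt(2)/2)*(sqrt(2)*x + sqrt(2)/2)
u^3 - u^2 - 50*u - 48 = (u - 8)*(u + 1)*(u + 6)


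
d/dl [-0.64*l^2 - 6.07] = -1.28*l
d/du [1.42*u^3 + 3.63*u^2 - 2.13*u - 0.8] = 4.26*u^2 + 7.26*u - 2.13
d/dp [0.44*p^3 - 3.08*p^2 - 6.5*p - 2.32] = 1.32*p^2 - 6.16*p - 6.5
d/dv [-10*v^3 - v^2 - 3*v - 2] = -30*v^2 - 2*v - 3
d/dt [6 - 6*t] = -6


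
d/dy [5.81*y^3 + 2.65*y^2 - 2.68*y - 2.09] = 17.43*y^2 + 5.3*y - 2.68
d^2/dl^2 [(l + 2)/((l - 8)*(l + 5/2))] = 8*(2*l^3 + 12*l^2 + 54*l - 19)/(8*l^6 - 132*l^5 + 246*l^4 + 3949*l^3 - 4920*l^2 - 52800*l - 64000)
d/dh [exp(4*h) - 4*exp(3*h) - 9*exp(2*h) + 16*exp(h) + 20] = (4*exp(3*h) - 12*exp(2*h) - 18*exp(h) + 16)*exp(h)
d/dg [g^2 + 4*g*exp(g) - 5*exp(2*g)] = 4*g*exp(g) + 2*g - 10*exp(2*g) + 4*exp(g)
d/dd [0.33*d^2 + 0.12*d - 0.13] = 0.66*d + 0.12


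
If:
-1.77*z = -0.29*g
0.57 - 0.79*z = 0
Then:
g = 4.40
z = 0.72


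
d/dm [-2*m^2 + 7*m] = 7 - 4*m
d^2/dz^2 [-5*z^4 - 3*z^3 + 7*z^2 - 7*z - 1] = -60*z^2 - 18*z + 14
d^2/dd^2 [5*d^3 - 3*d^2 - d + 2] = 30*d - 6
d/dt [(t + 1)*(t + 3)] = 2*t + 4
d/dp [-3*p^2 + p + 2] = 1 - 6*p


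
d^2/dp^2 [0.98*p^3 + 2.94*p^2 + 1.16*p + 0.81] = 5.88*p + 5.88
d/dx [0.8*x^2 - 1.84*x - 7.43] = 1.6*x - 1.84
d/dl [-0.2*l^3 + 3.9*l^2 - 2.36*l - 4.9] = -0.6*l^2 + 7.8*l - 2.36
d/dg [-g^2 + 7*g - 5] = 7 - 2*g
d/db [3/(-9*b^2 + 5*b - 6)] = 3*(18*b - 5)/(9*b^2 - 5*b + 6)^2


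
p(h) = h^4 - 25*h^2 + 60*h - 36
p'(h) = 4*h^3 - 50*h + 60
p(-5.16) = -302.32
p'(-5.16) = -231.55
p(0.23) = -23.52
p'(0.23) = 48.55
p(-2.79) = -337.41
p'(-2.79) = 112.63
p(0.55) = -10.47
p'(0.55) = 33.17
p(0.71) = -5.75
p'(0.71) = 25.93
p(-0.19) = -48.30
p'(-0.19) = 69.47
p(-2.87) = -346.28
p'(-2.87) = 108.94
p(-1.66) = -196.90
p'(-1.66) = 124.70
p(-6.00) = 0.00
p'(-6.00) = -504.00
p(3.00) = 0.00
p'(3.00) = 18.00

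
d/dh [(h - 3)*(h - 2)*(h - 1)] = 3*h^2 - 12*h + 11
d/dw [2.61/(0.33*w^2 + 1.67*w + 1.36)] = (-1.7226*w - 4.3587)/(0.33*w^2 + 1.67*w + 1.36)^2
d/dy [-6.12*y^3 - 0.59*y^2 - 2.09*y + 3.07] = -18.36*y^2 - 1.18*y - 2.09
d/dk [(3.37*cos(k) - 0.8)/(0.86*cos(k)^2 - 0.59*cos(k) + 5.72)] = (2.8982*cos(k)^2 - 1.376*cos(k) - 18.8044)*sin(k)/(0.7396*cos(k)^4 - 1.0148*cos(k)^3 + 10.1865*cos(k)^2 - 6.7496*cos(k) + 32.7184)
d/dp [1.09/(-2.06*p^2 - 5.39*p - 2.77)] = (4.4908*p + 5.8751)/(2.06*p^2 + 5.39*p + 2.77)^2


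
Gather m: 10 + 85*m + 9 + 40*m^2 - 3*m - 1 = 40*m^2 + 82*m + 18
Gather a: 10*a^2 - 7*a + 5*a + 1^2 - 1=10*a^2 - 2*a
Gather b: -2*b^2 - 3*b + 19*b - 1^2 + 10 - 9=-2*b^2 + 16*b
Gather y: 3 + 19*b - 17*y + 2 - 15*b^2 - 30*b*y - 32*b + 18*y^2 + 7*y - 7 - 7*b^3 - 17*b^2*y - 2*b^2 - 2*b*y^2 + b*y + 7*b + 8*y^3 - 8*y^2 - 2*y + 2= -7*b^3 - 17*b^2 - 6*b + 8*y^3 + y^2*(10 - 2*b) + y*(-17*b^2 - 29*b - 12)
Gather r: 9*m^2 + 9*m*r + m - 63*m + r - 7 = 9*m^2 - 62*m + r*(9*m + 1) - 7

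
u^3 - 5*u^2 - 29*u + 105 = (u - 7)*(u - 3)*(u + 5)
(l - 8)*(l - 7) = l^2 - 15*l + 56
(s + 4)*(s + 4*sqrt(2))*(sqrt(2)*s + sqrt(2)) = sqrt(2)*s^3 + 5*sqrt(2)*s^2 + 8*s^2 + 4*sqrt(2)*s + 40*s + 32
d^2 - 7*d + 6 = (d - 6)*(d - 1)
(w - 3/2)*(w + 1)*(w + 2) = w^3 + 3*w^2/2 - 5*w/2 - 3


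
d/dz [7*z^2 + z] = 14*z + 1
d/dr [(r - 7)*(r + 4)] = 2*r - 3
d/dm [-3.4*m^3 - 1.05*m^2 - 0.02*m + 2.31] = -10.2*m^2 - 2.1*m - 0.02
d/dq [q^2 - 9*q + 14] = 2*q - 9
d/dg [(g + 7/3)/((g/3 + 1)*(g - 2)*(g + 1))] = (-6*g^3 - 27*g^2 - 28*g + 17)/(g^6 + 4*g^5 - 6*g^4 - 32*g^3 + g^2 + 60*g + 36)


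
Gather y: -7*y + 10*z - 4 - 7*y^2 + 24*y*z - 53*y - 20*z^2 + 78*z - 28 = -7*y^2 + y*(24*z - 60) - 20*z^2 + 88*z - 32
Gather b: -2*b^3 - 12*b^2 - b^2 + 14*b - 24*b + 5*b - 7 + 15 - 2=-2*b^3 - 13*b^2 - 5*b + 6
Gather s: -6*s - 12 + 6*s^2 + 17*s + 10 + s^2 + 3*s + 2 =7*s^2 + 14*s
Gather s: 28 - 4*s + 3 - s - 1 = 30 - 5*s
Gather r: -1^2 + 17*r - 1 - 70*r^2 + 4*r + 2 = -70*r^2 + 21*r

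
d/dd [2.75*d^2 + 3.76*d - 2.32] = 5.5*d + 3.76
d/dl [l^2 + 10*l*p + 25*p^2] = 2*l + 10*p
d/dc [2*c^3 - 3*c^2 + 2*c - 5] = 6*c^2 - 6*c + 2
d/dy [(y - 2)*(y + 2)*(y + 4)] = 3*y^2 + 8*y - 4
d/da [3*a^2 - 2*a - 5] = 6*a - 2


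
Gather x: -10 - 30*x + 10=-30*x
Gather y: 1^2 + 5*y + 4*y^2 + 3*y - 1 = 4*y^2 + 8*y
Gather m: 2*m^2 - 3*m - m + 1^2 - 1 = 2*m^2 - 4*m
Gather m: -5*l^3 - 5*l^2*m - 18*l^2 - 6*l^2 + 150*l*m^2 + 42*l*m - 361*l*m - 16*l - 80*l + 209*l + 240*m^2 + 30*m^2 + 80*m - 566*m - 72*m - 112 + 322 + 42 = -5*l^3 - 24*l^2 + 113*l + m^2*(150*l + 270) + m*(-5*l^2 - 319*l - 558) + 252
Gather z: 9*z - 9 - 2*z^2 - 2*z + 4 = -2*z^2 + 7*z - 5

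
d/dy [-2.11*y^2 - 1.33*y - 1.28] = -4.22*y - 1.33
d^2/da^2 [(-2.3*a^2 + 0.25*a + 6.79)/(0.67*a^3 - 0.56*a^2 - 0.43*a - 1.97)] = (-2.06494*a^6 + 0.673350000000003*a^5 + 32.037792*a^4 - 81.853978*a^3 + 20.22273*a^2 + 61.928118*a - 30.746204)/(0.300763*a^9 - 0.754152*a^8 + 0.0512550000000001*a^7 - 1.860599*a^6 + 4.401969*a^5 + 1.241334*a^4 + 4.874846*a^3 - 7.612671*a^2 - 5.006361*a - 7.645373)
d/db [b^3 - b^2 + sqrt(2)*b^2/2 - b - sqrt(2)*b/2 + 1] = 3*b^2 - 2*b + sqrt(2)*b - 1 - sqrt(2)/2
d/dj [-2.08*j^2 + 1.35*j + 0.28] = 1.35 - 4.16*j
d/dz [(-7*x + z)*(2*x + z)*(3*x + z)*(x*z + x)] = x*(-42*x^3 - 58*x^2*z - 29*x^2 - 6*x*z^2 - 4*x*z + 4*z^3 + 3*z^2)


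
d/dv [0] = 0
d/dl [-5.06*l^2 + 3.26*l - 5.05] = 3.26 - 10.12*l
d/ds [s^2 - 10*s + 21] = 2*s - 10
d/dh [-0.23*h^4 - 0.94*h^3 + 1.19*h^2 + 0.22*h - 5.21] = -0.92*h^3 - 2.82*h^2 + 2.38*h + 0.22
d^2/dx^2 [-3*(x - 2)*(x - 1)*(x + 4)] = -18*x - 6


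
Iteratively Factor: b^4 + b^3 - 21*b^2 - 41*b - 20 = (b + 4)*(b^3 - 3*b^2 - 9*b - 5) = (b + 1)*(b + 4)*(b^2 - 4*b - 5) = (b - 5)*(b + 1)*(b + 4)*(b + 1)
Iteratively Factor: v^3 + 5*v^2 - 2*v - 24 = (v - 2)*(v^2 + 7*v + 12) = (v - 2)*(v + 4)*(v + 3)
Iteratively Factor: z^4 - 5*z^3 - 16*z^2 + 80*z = (z + 4)*(z^3 - 9*z^2 + 20*z) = (z - 5)*(z + 4)*(z^2 - 4*z) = z*(z - 5)*(z + 4)*(z - 4)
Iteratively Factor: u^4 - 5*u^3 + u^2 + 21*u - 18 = (u - 3)*(u^3 - 2*u^2 - 5*u + 6) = (u - 3)*(u - 1)*(u^2 - u - 6) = (u - 3)^2*(u - 1)*(u + 2)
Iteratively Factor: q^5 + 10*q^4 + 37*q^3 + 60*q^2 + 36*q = (q + 3)*(q^4 + 7*q^3 + 16*q^2 + 12*q) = q*(q + 3)*(q^3 + 7*q^2 + 16*q + 12) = q*(q + 2)*(q + 3)*(q^2 + 5*q + 6) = q*(q + 2)^2*(q + 3)*(q + 3)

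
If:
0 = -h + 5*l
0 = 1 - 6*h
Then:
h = 1/6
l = 1/30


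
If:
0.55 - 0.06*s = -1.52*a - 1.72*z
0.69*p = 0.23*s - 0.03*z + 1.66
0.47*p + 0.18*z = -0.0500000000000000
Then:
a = -1.17178294951069*z - 0.659337114757291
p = -0.382978723404255*z - 0.106382978723404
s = -1.01850138760407*z - 7.53654024051804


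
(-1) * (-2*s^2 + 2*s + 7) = 2*s^2 - 2*s - 7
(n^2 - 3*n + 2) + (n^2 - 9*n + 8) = 2*n^2 - 12*n + 10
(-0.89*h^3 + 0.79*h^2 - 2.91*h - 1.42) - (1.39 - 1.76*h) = -0.89*h^3 + 0.79*h^2 - 1.15*h - 2.81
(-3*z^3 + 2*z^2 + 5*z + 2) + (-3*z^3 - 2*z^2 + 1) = -6*z^3 + 5*z + 3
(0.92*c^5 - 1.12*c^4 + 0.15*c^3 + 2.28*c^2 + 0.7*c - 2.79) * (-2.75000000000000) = -2.53*c^5 + 3.08*c^4 - 0.4125*c^3 - 6.27*c^2 - 1.925*c + 7.6725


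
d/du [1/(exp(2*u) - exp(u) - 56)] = (1 - 2*exp(u))*exp(u)/(-exp(2*u) + exp(u) + 56)^2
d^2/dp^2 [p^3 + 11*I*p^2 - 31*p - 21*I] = 6*p + 22*I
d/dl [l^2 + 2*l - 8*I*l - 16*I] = 2*l + 2 - 8*I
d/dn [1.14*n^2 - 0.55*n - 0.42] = 2.28*n - 0.55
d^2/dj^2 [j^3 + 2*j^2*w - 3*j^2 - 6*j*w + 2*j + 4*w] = 6*j + 4*w - 6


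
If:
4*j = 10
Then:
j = 5/2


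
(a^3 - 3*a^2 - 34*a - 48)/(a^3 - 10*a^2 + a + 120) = (a + 2)/(a - 5)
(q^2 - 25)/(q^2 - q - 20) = (q + 5)/(q + 4)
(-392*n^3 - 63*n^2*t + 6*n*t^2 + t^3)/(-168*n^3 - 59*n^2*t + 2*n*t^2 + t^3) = (7*n + t)/(3*n + t)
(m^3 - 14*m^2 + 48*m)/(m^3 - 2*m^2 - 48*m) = (m - 6)/(m + 6)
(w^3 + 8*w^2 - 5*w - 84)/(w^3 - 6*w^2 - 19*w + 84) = (w + 7)/(w - 7)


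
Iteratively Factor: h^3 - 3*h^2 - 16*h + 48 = (h - 4)*(h^2 + h - 12) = (h - 4)*(h - 3)*(h + 4)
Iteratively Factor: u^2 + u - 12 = (u + 4)*(u - 3)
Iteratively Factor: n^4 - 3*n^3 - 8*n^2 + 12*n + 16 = (n + 2)*(n^3 - 5*n^2 + 2*n + 8) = (n + 1)*(n + 2)*(n^2 - 6*n + 8) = (n - 4)*(n + 1)*(n + 2)*(n - 2)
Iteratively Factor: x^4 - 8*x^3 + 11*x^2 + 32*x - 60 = (x + 2)*(x^3 - 10*x^2 + 31*x - 30) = (x - 3)*(x + 2)*(x^2 - 7*x + 10) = (x - 3)*(x - 2)*(x + 2)*(x - 5)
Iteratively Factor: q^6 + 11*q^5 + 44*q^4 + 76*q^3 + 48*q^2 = (q + 2)*(q^5 + 9*q^4 + 26*q^3 + 24*q^2) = (q + 2)*(q + 3)*(q^4 + 6*q^3 + 8*q^2) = (q + 2)^2*(q + 3)*(q^3 + 4*q^2) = q*(q + 2)^2*(q + 3)*(q^2 + 4*q) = q^2*(q + 2)^2*(q + 3)*(q + 4)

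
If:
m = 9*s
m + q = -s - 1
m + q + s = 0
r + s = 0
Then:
No Solution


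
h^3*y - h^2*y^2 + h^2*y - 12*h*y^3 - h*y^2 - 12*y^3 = (h - 4*y)*(h + 3*y)*(h*y + y)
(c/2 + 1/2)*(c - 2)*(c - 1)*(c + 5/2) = c^4/2 + c^3/4 - 3*c^2 - c/4 + 5/2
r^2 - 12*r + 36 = (r - 6)^2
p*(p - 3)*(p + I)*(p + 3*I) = p^4 - 3*p^3 + 4*I*p^3 - 3*p^2 - 12*I*p^2 + 9*p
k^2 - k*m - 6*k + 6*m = (k - 6)*(k - m)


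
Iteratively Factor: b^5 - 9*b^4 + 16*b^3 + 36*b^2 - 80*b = (b - 2)*(b^4 - 7*b^3 + 2*b^2 + 40*b) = b*(b - 2)*(b^3 - 7*b^2 + 2*b + 40) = b*(b - 5)*(b - 2)*(b^2 - 2*b - 8) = b*(b - 5)*(b - 2)*(b + 2)*(b - 4)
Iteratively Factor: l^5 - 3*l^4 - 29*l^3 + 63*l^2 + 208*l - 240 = (l - 5)*(l^4 + 2*l^3 - 19*l^2 - 32*l + 48) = (l - 5)*(l - 1)*(l^3 + 3*l^2 - 16*l - 48) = (l - 5)*(l - 1)*(l + 3)*(l^2 - 16) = (l - 5)*(l - 4)*(l - 1)*(l + 3)*(l + 4)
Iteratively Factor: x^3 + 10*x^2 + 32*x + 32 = (x + 2)*(x^2 + 8*x + 16) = (x + 2)*(x + 4)*(x + 4)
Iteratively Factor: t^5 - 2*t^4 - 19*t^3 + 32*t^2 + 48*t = (t + 4)*(t^4 - 6*t^3 + 5*t^2 + 12*t) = (t - 3)*(t + 4)*(t^3 - 3*t^2 - 4*t) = (t - 3)*(t + 1)*(t + 4)*(t^2 - 4*t) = t*(t - 3)*(t + 1)*(t + 4)*(t - 4)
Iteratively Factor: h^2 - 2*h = (h - 2)*(h)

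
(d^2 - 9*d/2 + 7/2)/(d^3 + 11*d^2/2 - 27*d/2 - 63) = (d - 1)/(d^2 + 9*d + 18)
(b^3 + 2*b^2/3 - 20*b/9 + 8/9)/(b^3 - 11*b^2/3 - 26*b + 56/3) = (3*b^2 + 4*b - 4)/(3*(b^2 - 3*b - 28))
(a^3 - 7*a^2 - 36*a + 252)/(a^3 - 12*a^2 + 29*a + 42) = (a + 6)/(a + 1)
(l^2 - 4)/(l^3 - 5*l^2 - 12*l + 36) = (l + 2)/(l^2 - 3*l - 18)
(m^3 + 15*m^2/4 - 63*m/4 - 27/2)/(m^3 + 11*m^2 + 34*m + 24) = (4*m^2 - 9*m - 9)/(4*(m^2 + 5*m + 4))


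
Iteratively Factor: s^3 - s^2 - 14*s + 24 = (s - 2)*(s^2 + s - 12) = (s - 3)*(s - 2)*(s + 4)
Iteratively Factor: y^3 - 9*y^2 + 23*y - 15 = (y - 3)*(y^2 - 6*y + 5) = (y - 3)*(y - 1)*(y - 5)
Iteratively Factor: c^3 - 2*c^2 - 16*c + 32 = (c + 4)*(c^2 - 6*c + 8) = (c - 2)*(c + 4)*(c - 4)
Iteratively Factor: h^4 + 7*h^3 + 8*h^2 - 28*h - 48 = (h + 4)*(h^3 + 3*h^2 - 4*h - 12) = (h - 2)*(h + 4)*(h^2 + 5*h + 6) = (h - 2)*(h + 2)*(h + 4)*(h + 3)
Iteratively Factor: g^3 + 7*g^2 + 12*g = (g + 4)*(g^2 + 3*g) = g*(g + 4)*(g + 3)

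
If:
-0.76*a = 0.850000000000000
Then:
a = -1.12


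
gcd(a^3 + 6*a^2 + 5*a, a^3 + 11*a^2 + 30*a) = a^2 + 5*a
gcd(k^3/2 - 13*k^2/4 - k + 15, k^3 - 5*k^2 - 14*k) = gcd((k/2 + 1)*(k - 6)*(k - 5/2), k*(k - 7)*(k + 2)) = k + 2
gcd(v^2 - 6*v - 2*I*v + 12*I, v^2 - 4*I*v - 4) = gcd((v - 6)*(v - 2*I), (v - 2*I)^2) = v - 2*I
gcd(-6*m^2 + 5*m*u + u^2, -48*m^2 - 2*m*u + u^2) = 6*m + u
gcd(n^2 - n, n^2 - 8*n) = n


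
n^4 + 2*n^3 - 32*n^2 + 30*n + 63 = (n - 3)^2*(n + 1)*(n + 7)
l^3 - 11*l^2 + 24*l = l*(l - 8)*(l - 3)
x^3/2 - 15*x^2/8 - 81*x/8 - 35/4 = (x/2 + 1)*(x - 7)*(x + 5/4)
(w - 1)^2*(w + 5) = w^3 + 3*w^2 - 9*w + 5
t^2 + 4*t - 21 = (t - 3)*(t + 7)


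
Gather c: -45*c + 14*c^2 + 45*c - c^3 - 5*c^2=-c^3 + 9*c^2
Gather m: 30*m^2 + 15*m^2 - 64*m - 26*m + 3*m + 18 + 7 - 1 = 45*m^2 - 87*m + 24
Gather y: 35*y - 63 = 35*y - 63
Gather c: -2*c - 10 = -2*c - 10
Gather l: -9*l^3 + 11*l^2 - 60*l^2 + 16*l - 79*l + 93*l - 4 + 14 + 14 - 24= -9*l^3 - 49*l^2 + 30*l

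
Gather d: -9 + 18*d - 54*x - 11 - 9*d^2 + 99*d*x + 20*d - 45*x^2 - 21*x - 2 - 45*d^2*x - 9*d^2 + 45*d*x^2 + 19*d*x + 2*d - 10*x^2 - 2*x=d^2*(-45*x - 18) + d*(45*x^2 + 118*x + 40) - 55*x^2 - 77*x - 22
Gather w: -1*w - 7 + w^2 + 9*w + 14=w^2 + 8*w + 7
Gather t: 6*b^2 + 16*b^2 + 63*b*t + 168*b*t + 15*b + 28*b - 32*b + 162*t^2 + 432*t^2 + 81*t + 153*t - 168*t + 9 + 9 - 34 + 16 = 22*b^2 + 11*b + 594*t^2 + t*(231*b + 66)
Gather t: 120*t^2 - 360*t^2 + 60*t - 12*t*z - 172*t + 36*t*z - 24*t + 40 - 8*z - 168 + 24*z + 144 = -240*t^2 + t*(24*z - 136) + 16*z + 16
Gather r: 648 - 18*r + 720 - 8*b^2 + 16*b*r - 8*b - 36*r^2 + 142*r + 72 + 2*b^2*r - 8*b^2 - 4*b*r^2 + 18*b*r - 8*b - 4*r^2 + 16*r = -16*b^2 - 16*b + r^2*(-4*b - 40) + r*(2*b^2 + 34*b + 140) + 1440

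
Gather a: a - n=a - n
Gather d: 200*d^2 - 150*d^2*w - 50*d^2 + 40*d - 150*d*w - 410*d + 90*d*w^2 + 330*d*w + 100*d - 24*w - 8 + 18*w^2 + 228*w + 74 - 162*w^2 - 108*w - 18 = d^2*(150 - 150*w) + d*(90*w^2 + 180*w - 270) - 144*w^2 + 96*w + 48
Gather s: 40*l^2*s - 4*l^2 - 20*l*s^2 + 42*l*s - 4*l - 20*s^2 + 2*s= -4*l^2 - 4*l + s^2*(-20*l - 20) + s*(40*l^2 + 42*l + 2)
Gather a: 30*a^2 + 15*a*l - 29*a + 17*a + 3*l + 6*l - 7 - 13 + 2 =30*a^2 + a*(15*l - 12) + 9*l - 18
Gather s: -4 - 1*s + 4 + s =0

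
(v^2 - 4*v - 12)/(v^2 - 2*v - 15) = (-v^2 + 4*v + 12)/(-v^2 + 2*v + 15)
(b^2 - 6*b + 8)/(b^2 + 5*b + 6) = (b^2 - 6*b + 8)/(b^2 + 5*b + 6)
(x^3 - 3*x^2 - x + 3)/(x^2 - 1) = x - 3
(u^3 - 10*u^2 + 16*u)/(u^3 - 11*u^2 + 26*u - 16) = u/(u - 1)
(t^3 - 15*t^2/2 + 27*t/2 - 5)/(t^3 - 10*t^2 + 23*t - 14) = (2*t^2 - 11*t + 5)/(2*(t^2 - 8*t + 7))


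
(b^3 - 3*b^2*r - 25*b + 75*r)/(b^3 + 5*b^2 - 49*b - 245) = (b^2 - 3*b*r - 5*b + 15*r)/(b^2 - 49)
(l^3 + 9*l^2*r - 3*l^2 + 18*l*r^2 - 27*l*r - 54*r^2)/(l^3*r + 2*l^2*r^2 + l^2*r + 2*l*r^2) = (l^3 + 9*l^2*r - 3*l^2 + 18*l*r^2 - 27*l*r - 54*r^2)/(l*r*(l^2 + 2*l*r + l + 2*r))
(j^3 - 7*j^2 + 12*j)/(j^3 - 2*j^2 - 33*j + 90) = j*(j - 4)/(j^2 + j - 30)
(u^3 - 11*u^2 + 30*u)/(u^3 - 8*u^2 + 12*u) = (u - 5)/(u - 2)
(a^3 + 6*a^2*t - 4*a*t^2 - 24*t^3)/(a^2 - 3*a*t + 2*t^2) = (-a^2 - 8*a*t - 12*t^2)/(-a + t)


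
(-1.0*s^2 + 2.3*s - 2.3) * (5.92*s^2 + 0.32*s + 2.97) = -5.92*s^4 + 13.296*s^3 - 15.85*s^2 + 6.095*s - 6.831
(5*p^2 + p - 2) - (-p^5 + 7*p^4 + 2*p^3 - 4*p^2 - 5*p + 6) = p^5 - 7*p^4 - 2*p^3 + 9*p^2 + 6*p - 8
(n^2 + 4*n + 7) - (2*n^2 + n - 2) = -n^2 + 3*n + 9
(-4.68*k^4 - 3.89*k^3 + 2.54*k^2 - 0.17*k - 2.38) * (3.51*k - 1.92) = -16.4268*k^5 - 4.6683*k^4 + 16.3842*k^3 - 5.4735*k^2 - 8.0274*k + 4.5696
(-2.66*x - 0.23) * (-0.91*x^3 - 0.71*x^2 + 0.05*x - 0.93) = 2.4206*x^4 + 2.0979*x^3 + 0.0303*x^2 + 2.4623*x + 0.2139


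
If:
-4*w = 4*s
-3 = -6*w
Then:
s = -1/2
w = 1/2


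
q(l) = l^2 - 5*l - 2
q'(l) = 2*l - 5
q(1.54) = -7.33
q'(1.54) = -1.92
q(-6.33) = 69.72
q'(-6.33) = -17.66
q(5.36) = -0.07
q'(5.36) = 5.72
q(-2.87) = 20.59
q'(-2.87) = -10.74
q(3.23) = -7.72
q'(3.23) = 1.46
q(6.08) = 4.57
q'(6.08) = 7.16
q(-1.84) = 10.59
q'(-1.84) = -8.68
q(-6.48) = 72.39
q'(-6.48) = -17.96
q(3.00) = -8.00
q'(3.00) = 1.00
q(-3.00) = 22.00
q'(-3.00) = -11.00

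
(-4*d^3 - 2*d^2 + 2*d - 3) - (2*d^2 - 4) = -4*d^3 - 4*d^2 + 2*d + 1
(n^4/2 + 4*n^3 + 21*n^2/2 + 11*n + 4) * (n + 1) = n^5/2 + 9*n^4/2 + 29*n^3/2 + 43*n^2/2 + 15*n + 4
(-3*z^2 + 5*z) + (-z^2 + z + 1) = -4*z^2 + 6*z + 1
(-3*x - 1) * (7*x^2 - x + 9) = -21*x^3 - 4*x^2 - 26*x - 9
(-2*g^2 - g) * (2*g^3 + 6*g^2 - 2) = -4*g^5 - 14*g^4 - 6*g^3 + 4*g^2 + 2*g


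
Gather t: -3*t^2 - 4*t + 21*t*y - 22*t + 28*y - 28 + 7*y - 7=-3*t^2 + t*(21*y - 26) + 35*y - 35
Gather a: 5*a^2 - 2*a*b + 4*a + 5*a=5*a^2 + a*(9 - 2*b)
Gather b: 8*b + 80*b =88*b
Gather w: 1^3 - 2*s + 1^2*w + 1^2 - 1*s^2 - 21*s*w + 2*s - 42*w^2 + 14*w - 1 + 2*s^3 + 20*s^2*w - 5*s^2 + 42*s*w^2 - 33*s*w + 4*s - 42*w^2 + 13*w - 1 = 2*s^3 - 6*s^2 + 4*s + w^2*(42*s - 84) + w*(20*s^2 - 54*s + 28)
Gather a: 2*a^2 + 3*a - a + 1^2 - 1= 2*a^2 + 2*a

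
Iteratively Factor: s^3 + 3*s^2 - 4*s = (s)*(s^2 + 3*s - 4) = s*(s - 1)*(s + 4)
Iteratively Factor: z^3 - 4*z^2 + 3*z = (z - 3)*(z^2 - z) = (z - 3)*(z - 1)*(z)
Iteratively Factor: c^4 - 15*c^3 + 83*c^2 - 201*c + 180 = (c - 3)*(c^3 - 12*c^2 + 47*c - 60) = (c - 5)*(c - 3)*(c^2 - 7*c + 12) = (c - 5)*(c - 3)^2*(c - 4)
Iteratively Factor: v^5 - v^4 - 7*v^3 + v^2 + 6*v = (v - 1)*(v^4 - 7*v^2 - 6*v) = (v - 1)*(v + 2)*(v^3 - 2*v^2 - 3*v) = (v - 1)*(v + 1)*(v + 2)*(v^2 - 3*v) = (v - 3)*(v - 1)*(v + 1)*(v + 2)*(v)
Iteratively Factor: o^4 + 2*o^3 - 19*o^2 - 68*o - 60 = (o + 2)*(o^3 - 19*o - 30) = (o + 2)^2*(o^2 - 2*o - 15) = (o + 2)^2*(o + 3)*(o - 5)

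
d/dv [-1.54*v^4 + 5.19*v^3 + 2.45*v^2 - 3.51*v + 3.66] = -6.16*v^3 + 15.57*v^2 + 4.9*v - 3.51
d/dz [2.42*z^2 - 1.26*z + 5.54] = 4.84*z - 1.26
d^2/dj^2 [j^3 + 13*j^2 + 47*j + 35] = 6*j + 26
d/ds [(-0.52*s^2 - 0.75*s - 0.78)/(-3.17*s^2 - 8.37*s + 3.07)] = (1.9749*s^2 - 8.138*s - 8.8311)/(10.0489*s^4 + 53.0658*s^3 + 50.5931*s^2 - 51.3918*s + 9.4249)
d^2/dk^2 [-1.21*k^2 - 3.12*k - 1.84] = -2.42000000000000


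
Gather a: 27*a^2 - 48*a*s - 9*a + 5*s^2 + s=27*a^2 + a*(-48*s - 9) + 5*s^2 + s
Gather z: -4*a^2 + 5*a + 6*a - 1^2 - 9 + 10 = -4*a^2 + 11*a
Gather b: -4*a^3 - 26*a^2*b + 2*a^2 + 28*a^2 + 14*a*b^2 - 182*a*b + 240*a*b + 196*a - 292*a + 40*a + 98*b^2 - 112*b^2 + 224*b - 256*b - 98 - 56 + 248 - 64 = -4*a^3 + 30*a^2 - 56*a + b^2*(14*a - 14) + b*(-26*a^2 + 58*a - 32) + 30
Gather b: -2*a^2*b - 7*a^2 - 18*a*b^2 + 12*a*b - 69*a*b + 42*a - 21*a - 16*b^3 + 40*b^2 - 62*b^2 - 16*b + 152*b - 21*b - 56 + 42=-7*a^2 + 21*a - 16*b^3 + b^2*(-18*a - 22) + b*(-2*a^2 - 57*a + 115) - 14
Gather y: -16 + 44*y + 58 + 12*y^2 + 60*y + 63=12*y^2 + 104*y + 105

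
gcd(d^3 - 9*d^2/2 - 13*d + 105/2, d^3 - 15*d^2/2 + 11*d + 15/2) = d^2 - 8*d + 15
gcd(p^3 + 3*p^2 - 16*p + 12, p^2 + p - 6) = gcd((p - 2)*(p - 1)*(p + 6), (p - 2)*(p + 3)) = p - 2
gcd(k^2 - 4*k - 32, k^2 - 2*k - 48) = k - 8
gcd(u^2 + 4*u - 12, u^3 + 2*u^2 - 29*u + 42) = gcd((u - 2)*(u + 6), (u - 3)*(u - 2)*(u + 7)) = u - 2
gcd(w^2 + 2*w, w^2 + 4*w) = w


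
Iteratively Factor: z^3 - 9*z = (z + 3)*(z^2 - 3*z) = z*(z + 3)*(z - 3)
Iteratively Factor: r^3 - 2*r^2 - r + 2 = (r - 2)*(r^2 - 1) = (r - 2)*(r - 1)*(r + 1)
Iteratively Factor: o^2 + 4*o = (o)*(o + 4)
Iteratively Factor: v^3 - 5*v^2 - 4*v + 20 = (v - 5)*(v^2 - 4) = (v - 5)*(v - 2)*(v + 2)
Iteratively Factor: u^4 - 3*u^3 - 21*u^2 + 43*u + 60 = (u - 5)*(u^3 + 2*u^2 - 11*u - 12) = (u - 5)*(u - 3)*(u^2 + 5*u + 4) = (u - 5)*(u - 3)*(u + 4)*(u + 1)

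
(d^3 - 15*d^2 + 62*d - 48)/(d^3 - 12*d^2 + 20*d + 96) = (d - 1)/(d + 2)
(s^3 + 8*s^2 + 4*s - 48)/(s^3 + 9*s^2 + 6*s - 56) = (s + 6)/(s + 7)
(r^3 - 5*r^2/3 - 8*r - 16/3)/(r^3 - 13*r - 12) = (r + 4/3)/(r + 3)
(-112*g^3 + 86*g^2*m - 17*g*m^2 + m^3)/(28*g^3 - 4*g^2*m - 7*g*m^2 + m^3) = (-8*g + m)/(2*g + m)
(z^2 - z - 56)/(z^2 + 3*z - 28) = (z - 8)/(z - 4)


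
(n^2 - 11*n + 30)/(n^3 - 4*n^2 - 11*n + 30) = (n - 6)/(n^2 + n - 6)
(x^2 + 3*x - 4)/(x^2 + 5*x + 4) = (x - 1)/(x + 1)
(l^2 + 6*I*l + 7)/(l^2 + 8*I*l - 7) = (l - I)/(l + I)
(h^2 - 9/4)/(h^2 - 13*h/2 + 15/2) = (h + 3/2)/(h - 5)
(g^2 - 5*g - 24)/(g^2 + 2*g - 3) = (g - 8)/(g - 1)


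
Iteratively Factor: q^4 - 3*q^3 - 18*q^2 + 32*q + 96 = (q + 3)*(q^3 - 6*q^2 + 32) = (q - 4)*(q + 3)*(q^2 - 2*q - 8) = (q - 4)^2*(q + 3)*(q + 2)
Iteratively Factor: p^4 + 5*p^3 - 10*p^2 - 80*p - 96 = (p + 4)*(p^3 + p^2 - 14*p - 24) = (p + 2)*(p + 4)*(p^2 - p - 12) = (p + 2)*(p + 3)*(p + 4)*(p - 4)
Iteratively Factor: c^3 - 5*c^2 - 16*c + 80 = (c - 5)*(c^2 - 16) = (c - 5)*(c - 4)*(c + 4)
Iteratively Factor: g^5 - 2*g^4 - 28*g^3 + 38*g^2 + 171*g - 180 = (g - 3)*(g^4 + g^3 - 25*g^2 - 37*g + 60) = (g - 3)*(g + 4)*(g^3 - 3*g^2 - 13*g + 15) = (g - 5)*(g - 3)*(g + 4)*(g^2 + 2*g - 3) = (g - 5)*(g - 3)*(g + 3)*(g + 4)*(g - 1)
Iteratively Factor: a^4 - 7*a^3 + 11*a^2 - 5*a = (a - 5)*(a^3 - 2*a^2 + a) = (a - 5)*(a - 1)*(a^2 - a) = (a - 5)*(a - 1)^2*(a)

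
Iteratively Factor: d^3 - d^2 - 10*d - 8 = (d - 4)*(d^2 + 3*d + 2) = (d - 4)*(d + 1)*(d + 2)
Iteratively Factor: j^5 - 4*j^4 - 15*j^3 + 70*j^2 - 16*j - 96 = (j - 3)*(j^4 - j^3 - 18*j^2 + 16*j + 32) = (j - 3)*(j - 2)*(j^3 + j^2 - 16*j - 16) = (j - 3)*(j - 2)*(j + 1)*(j^2 - 16) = (j - 4)*(j - 3)*(j - 2)*(j + 1)*(j + 4)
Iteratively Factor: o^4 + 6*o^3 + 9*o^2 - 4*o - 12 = (o + 2)*(o^3 + 4*o^2 + o - 6) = (o + 2)^2*(o^2 + 2*o - 3) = (o + 2)^2*(o + 3)*(o - 1)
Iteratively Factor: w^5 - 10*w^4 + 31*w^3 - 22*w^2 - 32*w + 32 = (w + 1)*(w^4 - 11*w^3 + 42*w^2 - 64*w + 32) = (w - 4)*(w + 1)*(w^3 - 7*w^2 + 14*w - 8) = (w - 4)*(w - 2)*(w + 1)*(w^2 - 5*w + 4) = (w - 4)*(w - 2)*(w - 1)*(w + 1)*(w - 4)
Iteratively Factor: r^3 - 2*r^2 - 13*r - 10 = (r - 5)*(r^2 + 3*r + 2) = (r - 5)*(r + 2)*(r + 1)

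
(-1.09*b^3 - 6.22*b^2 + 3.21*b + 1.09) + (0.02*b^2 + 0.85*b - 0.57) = -1.09*b^3 - 6.2*b^2 + 4.06*b + 0.52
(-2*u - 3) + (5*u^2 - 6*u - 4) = 5*u^2 - 8*u - 7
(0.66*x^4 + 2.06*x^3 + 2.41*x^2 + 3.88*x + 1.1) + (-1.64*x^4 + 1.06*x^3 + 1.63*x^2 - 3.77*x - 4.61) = -0.98*x^4 + 3.12*x^3 + 4.04*x^2 + 0.11*x - 3.51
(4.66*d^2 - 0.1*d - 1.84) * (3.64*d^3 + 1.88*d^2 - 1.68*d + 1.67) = 16.9624*d^5 + 8.3968*d^4 - 14.7144*d^3 + 4.491*d^2 + 2.9242*d - 3.0728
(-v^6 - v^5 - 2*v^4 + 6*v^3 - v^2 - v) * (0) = 0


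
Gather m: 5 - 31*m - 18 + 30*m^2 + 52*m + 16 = 30*m^2 + 21*m + 3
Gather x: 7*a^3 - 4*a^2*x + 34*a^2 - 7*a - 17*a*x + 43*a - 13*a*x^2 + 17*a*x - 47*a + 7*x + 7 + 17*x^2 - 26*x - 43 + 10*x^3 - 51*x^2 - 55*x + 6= 7*a^3 + 34*a^2 - 11*a + 10*x^3 + x^2*(-13*a - 34) + x*(-4*a^2 - 74) - 30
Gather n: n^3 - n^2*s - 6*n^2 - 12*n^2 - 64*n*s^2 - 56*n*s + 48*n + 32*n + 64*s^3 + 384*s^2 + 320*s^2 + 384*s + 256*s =n^3 + n^2*(-s - 18) + n*(-64*s^2 - 56*s + 80) + 64*s^3 + 704*s^2 + 640*s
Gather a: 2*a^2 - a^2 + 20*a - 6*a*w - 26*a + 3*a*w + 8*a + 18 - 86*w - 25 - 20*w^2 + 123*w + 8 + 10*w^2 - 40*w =a^2 + a*(2 - 3*w) - 10*w^2 - 3*w + 1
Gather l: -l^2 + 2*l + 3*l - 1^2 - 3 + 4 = -l^2 + 5*l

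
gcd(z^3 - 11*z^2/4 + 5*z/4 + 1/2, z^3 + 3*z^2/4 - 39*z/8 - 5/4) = z^2 - 7*z/4 - 1/2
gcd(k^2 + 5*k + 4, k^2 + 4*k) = k + 4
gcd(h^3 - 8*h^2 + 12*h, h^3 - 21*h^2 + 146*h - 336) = h - 6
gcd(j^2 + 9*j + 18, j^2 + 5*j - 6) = j + 6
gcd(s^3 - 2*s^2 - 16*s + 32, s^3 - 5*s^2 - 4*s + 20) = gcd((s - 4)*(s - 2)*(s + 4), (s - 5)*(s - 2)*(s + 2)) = s - 2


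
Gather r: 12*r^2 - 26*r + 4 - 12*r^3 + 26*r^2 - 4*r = -12*r^3 + 38*r^2 - 30*r + 4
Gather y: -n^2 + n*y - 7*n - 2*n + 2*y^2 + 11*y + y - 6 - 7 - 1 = -n^2 - 9*n + 2*y^2 + y*(n + 12) - 14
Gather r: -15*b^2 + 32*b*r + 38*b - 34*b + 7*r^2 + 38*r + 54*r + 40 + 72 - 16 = -15*b^2 + 4*b + 7*r^2 + r*(32*b + 92) + 96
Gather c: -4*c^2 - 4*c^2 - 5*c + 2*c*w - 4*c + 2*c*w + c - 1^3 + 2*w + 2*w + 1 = -8*c^2 + c*(4*w - 8) + 4*w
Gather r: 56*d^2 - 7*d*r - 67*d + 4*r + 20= 56*d^2 - 67*d + r*(4 - 7*d) + 20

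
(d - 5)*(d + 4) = d^2 - d - 20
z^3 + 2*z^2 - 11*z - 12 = (z - 3)*(z + 1)*(z + 4)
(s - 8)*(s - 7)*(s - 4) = s^3 - 19*s^2 + 116*s - 224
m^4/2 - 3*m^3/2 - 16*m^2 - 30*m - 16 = (m/2 + 1)*(m - 8)*(m + 1)*(m + 2)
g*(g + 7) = g^2 + 7*g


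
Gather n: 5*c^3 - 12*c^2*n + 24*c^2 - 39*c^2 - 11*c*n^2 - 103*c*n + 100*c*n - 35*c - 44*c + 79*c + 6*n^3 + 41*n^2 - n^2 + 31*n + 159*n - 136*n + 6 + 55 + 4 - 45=5*c^3 - 15*c^2 + 6*n^3 + n^2*(40 - 11*c) + n*(-12*c^2 - 3*c + 54) + 20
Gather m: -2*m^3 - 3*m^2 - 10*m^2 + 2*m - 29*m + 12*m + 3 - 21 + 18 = -2*m^3 - 13*m^2 - 15*m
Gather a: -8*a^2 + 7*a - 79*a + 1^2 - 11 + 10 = -8*a^2 - 72*a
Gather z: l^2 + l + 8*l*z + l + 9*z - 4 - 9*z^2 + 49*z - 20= l^2 + 2*l - 9*z^2 + z*(8*l + 58) - 24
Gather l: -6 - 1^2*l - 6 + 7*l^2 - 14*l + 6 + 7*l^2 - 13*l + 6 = 14*l^2 - 28*l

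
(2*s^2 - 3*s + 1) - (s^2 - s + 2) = s^2 - 2*s - 1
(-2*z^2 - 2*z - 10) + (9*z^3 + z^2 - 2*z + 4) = 9*z^3 - z^2 - 4*z - 6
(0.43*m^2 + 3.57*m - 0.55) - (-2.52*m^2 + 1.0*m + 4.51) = 2.95*m^2 + 2.57*m - 5.06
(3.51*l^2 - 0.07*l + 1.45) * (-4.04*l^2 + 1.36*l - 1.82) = -14.1804*l^4 + 5.0564*l^3 - 12.3414*l^2 + 2.0994*l - 2.639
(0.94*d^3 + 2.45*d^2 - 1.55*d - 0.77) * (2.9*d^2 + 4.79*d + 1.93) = 2.726*d^5 + 11.6076*d^4 + 9.0547*d^3 - 4.929*d^2 - 6.6798*d - 1.4861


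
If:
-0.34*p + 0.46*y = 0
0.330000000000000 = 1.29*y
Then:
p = 0.35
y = 0.26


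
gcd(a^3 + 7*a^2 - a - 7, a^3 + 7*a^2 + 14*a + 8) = a + 1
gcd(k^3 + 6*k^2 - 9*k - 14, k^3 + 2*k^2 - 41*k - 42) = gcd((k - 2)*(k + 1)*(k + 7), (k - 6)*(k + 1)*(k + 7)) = k^2 + 8*k + 7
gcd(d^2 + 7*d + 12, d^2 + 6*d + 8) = d + 4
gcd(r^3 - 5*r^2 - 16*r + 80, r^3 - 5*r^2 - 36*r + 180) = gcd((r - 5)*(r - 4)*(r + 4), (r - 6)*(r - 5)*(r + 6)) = r - 5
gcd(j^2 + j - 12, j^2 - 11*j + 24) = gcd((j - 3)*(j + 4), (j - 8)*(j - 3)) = j - 3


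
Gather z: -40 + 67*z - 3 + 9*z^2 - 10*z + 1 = 9*z^2 + 57*z - 42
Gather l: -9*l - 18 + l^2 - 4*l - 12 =l^2 - 13*l - 30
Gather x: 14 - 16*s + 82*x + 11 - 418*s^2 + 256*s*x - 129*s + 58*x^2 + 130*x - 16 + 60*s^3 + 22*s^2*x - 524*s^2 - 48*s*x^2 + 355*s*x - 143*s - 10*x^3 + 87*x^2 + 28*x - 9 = 60*s^3 - 942*s^2 - 288*s - 10*x^3 + x^2*(145 - 48*s) + x*(22*s^2 + 611*s + 240)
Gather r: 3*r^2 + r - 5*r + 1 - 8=3*r^2 - 4*r - 7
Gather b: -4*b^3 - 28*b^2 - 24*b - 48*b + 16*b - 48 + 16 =-4*b^3 - 28*b^2 - 56*b - 32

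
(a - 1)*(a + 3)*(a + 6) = a^3 + 8*a^2 + 9*a - 18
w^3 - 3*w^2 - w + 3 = (w - 3)*(w - 1)*(w + 1)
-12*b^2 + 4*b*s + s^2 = (-2*b + s)*(6*b + s)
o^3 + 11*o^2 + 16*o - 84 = (o - 2)*(o + 6)*(o + 7)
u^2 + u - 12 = (u - 3)*(u + 4)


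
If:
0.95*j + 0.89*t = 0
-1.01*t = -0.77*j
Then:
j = 0.00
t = 0.00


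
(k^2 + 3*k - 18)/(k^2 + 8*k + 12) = (k - 3)/(k + 2)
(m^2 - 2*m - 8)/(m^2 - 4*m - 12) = (m - 4)/(m - 6)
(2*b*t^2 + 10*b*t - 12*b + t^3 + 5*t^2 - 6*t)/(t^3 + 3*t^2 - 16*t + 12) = (2*b + t)/(t - 2)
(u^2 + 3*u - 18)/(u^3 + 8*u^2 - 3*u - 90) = 1/(u + 5)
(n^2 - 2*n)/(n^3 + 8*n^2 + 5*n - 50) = n/(n^2 + 10*n + 25)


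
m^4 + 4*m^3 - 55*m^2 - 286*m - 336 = (m - 8)*(m + 2)*(m + 3)*(m + 7)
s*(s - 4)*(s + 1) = s^3 - 3*s^2 - 4*s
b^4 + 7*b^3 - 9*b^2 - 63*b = b*(b - 3)*(b + 3)*(b + 7)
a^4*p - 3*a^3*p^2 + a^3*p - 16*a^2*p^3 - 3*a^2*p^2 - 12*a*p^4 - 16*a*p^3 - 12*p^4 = (a - 6*p)*(a + p)*(a + 2*p)*(a*p + p)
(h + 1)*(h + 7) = h^2 + 8*h + 7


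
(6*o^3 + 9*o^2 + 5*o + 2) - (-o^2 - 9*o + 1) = 6*o^3 + 10*o^2 + 14*o + 1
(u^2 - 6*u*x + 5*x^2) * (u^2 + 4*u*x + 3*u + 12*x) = u^4 - 2*u^3*x + 3*u^3 - 19*u^2*x^2 - 6*u^2*x + 20*u*x^3 - 57*u*x^2 + 60*x^3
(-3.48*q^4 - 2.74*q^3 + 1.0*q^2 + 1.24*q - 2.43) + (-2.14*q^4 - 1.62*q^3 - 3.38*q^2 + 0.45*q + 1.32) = -5.62*q^4 - 4.36*q^3 - 2.38*q^2 + 1.69*q - 1.11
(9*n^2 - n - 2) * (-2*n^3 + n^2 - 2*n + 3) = -18*n^5 + 11*n^4 - 15*n^3 + 27*n^2 + n - 6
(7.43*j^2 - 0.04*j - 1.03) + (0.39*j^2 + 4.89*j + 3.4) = 7.82*j^2 + 4.85*j + 2.37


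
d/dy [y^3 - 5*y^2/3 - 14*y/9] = 3*y^2 - 10*y/3 - 14/9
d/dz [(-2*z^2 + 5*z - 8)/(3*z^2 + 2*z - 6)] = (-19*z^2 + 72*z - 14)/(9*z^4 + 12*z^3 - 32*z^2 - 24*z + 36)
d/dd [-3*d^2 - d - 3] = -6*d - 1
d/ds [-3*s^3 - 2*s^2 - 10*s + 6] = -9*s^2 - 4*s - 10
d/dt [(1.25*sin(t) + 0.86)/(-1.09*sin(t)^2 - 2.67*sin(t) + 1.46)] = (1.3625*sin(t)^2 + 1.8748*sin(t) + 4.1212)*cos(t)/(1.1881*sin(t)^4 + 5.8206*sin(t)^3 + 3.9461*sin(t)^2 - 7.7964*sin(t) + 2.1316)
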